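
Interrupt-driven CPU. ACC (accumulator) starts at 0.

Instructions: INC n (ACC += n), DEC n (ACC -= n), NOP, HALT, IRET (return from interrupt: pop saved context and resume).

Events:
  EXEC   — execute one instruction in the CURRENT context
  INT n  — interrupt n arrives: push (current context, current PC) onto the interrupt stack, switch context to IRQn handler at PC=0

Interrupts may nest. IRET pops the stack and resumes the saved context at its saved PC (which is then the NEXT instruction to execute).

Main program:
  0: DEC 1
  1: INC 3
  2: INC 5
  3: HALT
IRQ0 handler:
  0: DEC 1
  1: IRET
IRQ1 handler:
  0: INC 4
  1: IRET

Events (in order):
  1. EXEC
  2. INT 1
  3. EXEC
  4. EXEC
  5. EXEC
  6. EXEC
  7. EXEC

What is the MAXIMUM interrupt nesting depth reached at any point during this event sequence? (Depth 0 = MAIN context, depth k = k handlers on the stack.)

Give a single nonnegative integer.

Answer: 1

Derivation:
Event 1 (EXEC): [MAIN] PC=0: DEC 1 -> ACC=-1 [depth=0]
Event 2 (INT 1): INT 1 arrives: push (MAIN, PC=1), enter IRQ1 at PC=0 (depth now 1) [depth=1]
Event 3 (EXEC): [IRQ1] PC=0: INC 4 -> ACC=3 [depth=1]
Event 4 (EXEC): [IRQ1] PC=1: IRET -> resume MAIN at PC=1 (depth now 0) [depth=0]
Event 5 (EXEC): [MAIN] PC=1: INC 3 -> ACC=6 [depth=0]
Event 6 (EXEC): [MAIN] PC=2: INC 5 -> ACC=11 [depth=0]
Event 7 (EXEC): [MAIN] PC=3: HALT [depth=0]
Max depth observed: 1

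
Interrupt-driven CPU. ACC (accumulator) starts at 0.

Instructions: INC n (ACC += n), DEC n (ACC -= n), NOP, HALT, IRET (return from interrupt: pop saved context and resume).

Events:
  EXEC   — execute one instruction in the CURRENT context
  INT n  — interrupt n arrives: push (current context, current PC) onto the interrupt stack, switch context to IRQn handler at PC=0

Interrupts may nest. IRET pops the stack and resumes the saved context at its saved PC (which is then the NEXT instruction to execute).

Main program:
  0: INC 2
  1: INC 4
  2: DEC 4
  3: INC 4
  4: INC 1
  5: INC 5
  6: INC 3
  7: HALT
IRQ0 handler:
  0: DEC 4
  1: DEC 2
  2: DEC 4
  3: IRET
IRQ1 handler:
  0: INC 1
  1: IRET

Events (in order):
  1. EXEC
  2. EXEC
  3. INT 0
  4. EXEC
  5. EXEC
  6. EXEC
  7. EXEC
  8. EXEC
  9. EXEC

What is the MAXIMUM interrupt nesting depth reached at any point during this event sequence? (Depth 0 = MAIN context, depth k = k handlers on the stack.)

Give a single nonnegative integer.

Answer: 1

Derivation:
Event 1 (EXEC): [MAIN] PC=0: INC 2 -> ACC=2 [depth=0]
Event 2 (EXEC): [MAIN] PC=1: INC 4 -> ACC=6 [depth=0]
Event 3 (INT 0): INT 0 arrives: push (MAIN, PC=2), enter IRQ0 at PC=0 (depth now 1) [depth=1]
Event 4 (EXEC): [IRQ0] PC=0: DEC 4 -> ACC=2 [depth=1]
Event 5 (EXEC): [IRQ0] PC=1: DEC 2 -> ACC=0 [depth=1]
Event 6 (EXEC): [IRQ0] PC=2: DEC 4 -> ACC=-4 [depth=1]
Event 7 (EXEC): [IRQ0] PC=3: IRET -> resume MAIN at PC=2 (depth now 0) [depth=0]
Event 8 (EXEC): [MAIN] PC=2: DEC 4 -> ACC=-8 [depth=0]
Event 9 (EXEC): [MAIN] PC=3: INC 4 -> ACC=-4 [depth=0]
Max depth observed: 1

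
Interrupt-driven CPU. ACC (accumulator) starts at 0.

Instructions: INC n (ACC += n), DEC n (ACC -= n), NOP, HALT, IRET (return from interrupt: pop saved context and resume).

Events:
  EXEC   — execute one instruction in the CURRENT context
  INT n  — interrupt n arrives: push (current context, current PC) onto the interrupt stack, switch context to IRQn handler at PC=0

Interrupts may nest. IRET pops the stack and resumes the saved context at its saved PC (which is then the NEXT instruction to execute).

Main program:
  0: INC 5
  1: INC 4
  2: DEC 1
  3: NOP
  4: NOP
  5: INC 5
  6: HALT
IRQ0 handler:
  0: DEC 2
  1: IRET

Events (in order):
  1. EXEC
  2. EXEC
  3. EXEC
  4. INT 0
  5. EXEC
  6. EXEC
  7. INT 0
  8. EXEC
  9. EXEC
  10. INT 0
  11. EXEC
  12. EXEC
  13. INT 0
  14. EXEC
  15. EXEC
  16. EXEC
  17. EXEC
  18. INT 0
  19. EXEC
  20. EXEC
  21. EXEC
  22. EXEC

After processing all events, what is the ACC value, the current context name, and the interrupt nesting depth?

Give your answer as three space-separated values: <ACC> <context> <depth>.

Answer: 3 MAIN 0

Derivation:
Event 1 (EXEC): [MAIN] PC=0: INC 5 -> ACC=5
Event 2 (EXEC): [MAIN] PC=1: INC 4 -> ACC=9
Event 3 (EXEC): [MAIN] PC=2: DEC 1 -> ACC=8
Event 4 (INT 0): INT 0 arrives: push (MAIN, PC=3), enter IRQ0 at PC=0 (depth now 1)
Event 5 (EXEC): [IRQ0] PC=0: DEC 2 -> ACC=6
Event 6 (EXEC): [IRQ0] PC=1: IRET -> resume MAIN at PC=3 (depth now 0)
Event 7 (INT 0): INT 0 arrives: push (MAIN, PC=3), enter IRQ0 at PC=0 (depth now 1)
Event 8 (EXEC): [IRQ0] PC=0: DEC 2 -> ACC=4
Event 9 (EXEC): [IRQ0] PC=1: IRET -> resume MAIN at PC=3 (depth now 0)
Event 10 (INT 0): INT 0 arrives: push (MAIN, PC=3), enter IRQ0 at PC=0 (depth now 1)
Event 11 (EXEC): [IRQ0] PC=0: DEC 2 -> ACC=2
Event 12 (EXEC): [IRQ0] PC=1: IRET -> resume MAIN at PC=3 (depth now 0)
Event 13 (INT 0): INT 0 arrives: push (MAIN, PC=3), enter IRQ0 at PC=0 (depth now 1)
Event 14 (EXEC): [IRQ0] PC=0: DEC 2 -> ACC=0
Event 15 (EXEC): [IRQ0] PC=1: IRET -> resume MAIN at PC=3 (depth now 0)
Event 16 (EXEC): [MAIN] PC=3: NOP
Event 17 (EXEC): [MAIN] PC=4: NOP
Event 18 (INT 0): INT 0 arrives: push (MAIN, PC=5), enter IRQ0 at PC=0 (depth now 1)
Event 19 (EXEC): [IRQ0] PC=0: DEC 2 -> ACC=-2
Event 20 (EXEC): [IRQ0] PC=1: IRET -> resume MAIN at PC=5 (depth now 0)
Event 21 (EXEC): [MAIN] PC=5: INC 5 -> ACC=3
Event 22 (EXEC): [MAIN] PC=6: HALT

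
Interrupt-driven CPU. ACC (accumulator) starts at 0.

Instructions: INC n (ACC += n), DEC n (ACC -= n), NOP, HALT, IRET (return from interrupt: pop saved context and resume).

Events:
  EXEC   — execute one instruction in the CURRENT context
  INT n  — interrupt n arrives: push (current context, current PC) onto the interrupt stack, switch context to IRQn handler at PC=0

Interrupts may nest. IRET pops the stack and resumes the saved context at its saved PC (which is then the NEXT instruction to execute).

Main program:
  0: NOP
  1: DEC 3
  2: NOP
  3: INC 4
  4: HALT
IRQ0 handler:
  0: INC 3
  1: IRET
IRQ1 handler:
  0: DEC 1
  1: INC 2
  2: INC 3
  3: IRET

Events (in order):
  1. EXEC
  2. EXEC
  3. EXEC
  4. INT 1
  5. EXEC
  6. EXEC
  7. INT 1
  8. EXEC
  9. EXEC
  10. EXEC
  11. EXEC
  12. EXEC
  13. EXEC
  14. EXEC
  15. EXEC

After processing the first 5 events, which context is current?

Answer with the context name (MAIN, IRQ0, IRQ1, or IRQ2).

Answer: IRQ1

Derivation:
Event 1 (EXEC): [MAIN] PC=0: NOP
Event 2 (EXEC): [MAIN] PC=1: DEC 3 -> ACC=-3
Event 3 (EXEC): [MAIN] PC=2: NOP
Event 4 (INT 1): INT 1 arrives: push (MAIN, PC=3), enter IRQ1 at PC=0 (depth now 1)
Event 5 (EXEC): [IRQ1] PC=0: DEC 1 -> ACC=-4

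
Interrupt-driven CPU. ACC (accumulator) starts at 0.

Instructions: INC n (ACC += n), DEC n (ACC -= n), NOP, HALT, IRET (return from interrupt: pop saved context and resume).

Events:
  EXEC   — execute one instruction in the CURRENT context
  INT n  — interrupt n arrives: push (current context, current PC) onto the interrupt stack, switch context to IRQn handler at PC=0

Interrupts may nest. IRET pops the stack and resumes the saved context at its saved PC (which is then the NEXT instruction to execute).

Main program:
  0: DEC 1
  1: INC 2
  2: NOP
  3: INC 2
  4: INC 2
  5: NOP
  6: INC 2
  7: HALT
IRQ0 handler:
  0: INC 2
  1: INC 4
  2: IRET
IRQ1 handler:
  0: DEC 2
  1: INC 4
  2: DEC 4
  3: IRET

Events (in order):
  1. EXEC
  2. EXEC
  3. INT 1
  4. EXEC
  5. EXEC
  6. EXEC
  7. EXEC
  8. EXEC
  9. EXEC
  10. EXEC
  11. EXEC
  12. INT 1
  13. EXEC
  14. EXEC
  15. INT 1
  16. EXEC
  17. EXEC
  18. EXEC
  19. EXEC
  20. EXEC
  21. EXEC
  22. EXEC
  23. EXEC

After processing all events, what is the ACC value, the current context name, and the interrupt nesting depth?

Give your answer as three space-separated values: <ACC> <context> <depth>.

Event 1 (EXEC): [MAIN] PC=0: DEC 1 -> ACC=-1
Event 2 (EXEC): [MAIN] PC=1: INC 2 -> ACC=1
Event 3 (INT 1): INT 1 arrives: push (MAIN, PC=2), enter IRQ1 at PC=0 (depth now 1)
Event 4 (EXEC): [IRQ1] PC=0: DEC 2 -> ACC=-1
Event 5 (EXEC): [IRQ1] PC=1: INC 4 -> ACC=3
Event 6 (EXEC): [IRQ1] PC=2: DEC 4 -> ACC=-1
Event 7 (EXEC): [IRQ1] PC=3: IRET -> resume MAIN at PC=2 (depth now 0)
Event 8 (EXEC): [MAIN] PC=2: NOP
Event 9 (EXEC): [MAIN] PC=3: INC 2 -> ACC=1
Event 10 (EXEC): [MAIN] PC=4: INC 2 -> ACC=3
Event 11 (EXEC): [MAIN] PC=5: NOP
Event 12 (INT 1): INT 1 arrives: push (MAIN, PC=6), enter IRQ1 at PC=0 (depth now 1)
Event 13 (EXEC): [IRQ1] PC=0: DEC 2 -> ACC=1
Event 14 (EXEC): [IRQ1] PC=1: INC 4 -> ACC=5
Event 15 (INT 1): INT 1 arrives: push (IRQ1, PC=2), enter IRQ1 at PC=0 (depth now 2)
Event 16 (EXEC): [IRQ1] PC=0: DEC 2 -> ACC=3
Event 17 (EXEC): [IRQ1] PC=1: INC 4 -> ACC=7
Event 18 (EXEC): [IRQ1] PC=2: DEC 4 -> ACC=3
Event 19 (EXEC): [IRQ1] PC=3: IRET -> resume IRQ1 at PC=2 (depth now 1)
Event 20 (EXEC): [IRQ1] PC=2: DEC 4 -> ACC=-1
Event 21 (EXEC): [IRQ1] PC=3: IRET -> resume MAIN at PC=6 (depth now 0)
Event 22 (EXEC): [MAIN] PC=6: INC 2 -> ACC=1
Event 23 (EXEC): [MAIN] PC=7: HALT

Answer: 1 MAIN 0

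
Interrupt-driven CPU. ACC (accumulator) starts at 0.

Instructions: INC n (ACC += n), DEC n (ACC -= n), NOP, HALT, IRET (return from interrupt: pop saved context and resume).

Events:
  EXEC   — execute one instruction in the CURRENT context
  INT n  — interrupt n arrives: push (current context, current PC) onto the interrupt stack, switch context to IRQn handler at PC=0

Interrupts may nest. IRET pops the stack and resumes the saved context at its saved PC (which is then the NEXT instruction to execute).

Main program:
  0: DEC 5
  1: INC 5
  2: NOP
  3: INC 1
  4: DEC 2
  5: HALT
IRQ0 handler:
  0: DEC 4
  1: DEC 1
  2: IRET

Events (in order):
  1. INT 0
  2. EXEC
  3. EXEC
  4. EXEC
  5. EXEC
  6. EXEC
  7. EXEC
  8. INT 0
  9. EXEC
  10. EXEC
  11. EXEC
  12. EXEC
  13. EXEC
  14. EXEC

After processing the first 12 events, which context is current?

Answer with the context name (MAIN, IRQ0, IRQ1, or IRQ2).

Event 1 (INT 0): INT 0 arrives: push (MAIN, PC=0), enter IRQ0 at PC=0 (depth now 1)
Event 2 (EXEC): [IRQ0] PC=0: DEC 4 -> ACC=-4
Event 3 (EXEC): [IRQ0] PC=1: DEC 1 -> ACC=-5
Event 4 (EXEC): [IRQ0] PC=2: IRET -> resume MAIN at PC=0 (depth now 0)
Event 5 (EXEC): [MAIN] PC=0: DEC 5 -> ACC=-10
Event 6 (EXEC): [MAIN] PC=1: INC 5 -> ACC=-5
Event 7 (EXEC): [MAIN] PC=2: NOP
Event 8 (INT 0): INT 0 arrives: push (MAIN, PC=3), enter IRQ0 at PC=0 (depth now 1)
Event 9 (EXEC): [IRQ0] PC=0: DEC 4 -> ACC=-9
Event 10 (EXEC): [IRQ0] PC=1: DEC 1 -> ACC=-10
Event 11 (EXEC): [IRQ0] PC=2: IRET -> resume MAIN at PC=3 (depth now 0)
Event 12 (EXEC): [MAIN] PC=3: INC 1 -> ACC=-9

Answer: MAIN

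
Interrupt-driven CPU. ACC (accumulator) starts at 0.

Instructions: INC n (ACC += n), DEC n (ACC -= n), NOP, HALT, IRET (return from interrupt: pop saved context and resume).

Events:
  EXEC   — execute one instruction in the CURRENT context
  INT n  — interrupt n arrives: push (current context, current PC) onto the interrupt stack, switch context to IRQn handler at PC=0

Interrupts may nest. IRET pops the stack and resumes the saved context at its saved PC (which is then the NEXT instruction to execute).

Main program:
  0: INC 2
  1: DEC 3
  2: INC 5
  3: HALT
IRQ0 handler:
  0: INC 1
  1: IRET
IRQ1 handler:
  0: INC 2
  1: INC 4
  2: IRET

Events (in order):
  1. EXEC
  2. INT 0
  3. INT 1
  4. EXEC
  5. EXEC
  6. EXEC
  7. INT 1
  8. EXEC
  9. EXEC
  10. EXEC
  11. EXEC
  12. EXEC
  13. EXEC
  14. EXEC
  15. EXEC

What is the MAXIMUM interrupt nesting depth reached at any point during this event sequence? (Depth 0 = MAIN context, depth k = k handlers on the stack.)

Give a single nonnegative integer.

Event 1 (EXEC): [MAIN] PC=0: INC 2 -> ACC=2 [depth=0]
Event 2 (INT 0): INT 0 arrives: push (MAIN, PC=1), enter IRQ0 at PC=0 (depth now 1) [depth=1]
Event 3 (INT 1): INT 1 arrives: push (IRQ0, PC=0), enter IRQ1 at PC=0 (depth now 2) [depth=2]
Event 4 (EXEC): [IRQ1] PC=0: INC 2 -> ACC=4 [depth=2]
Event 5 (EXEC): [IRQ1] PC=1: INC 4 -> ACC=8 [depth=2]
Event 6 (EXEC): [IRQ1] PC=2: IRET -> resume IRQ0 at PC=0 (depth now 1) [depth=1]
Event 7 (INT 1): INT 1 arrives: push (IRQ0, PC=0), enter IRQ1 at PC=0 (depth now 2) [depth=2]
Event 8 (EXEC): [IRQ1] PC=0: INC 2 -> ACC=10 [depth=2]
Event 9 (EXEC): [IRQ1] PC=1: INC 4 -> ACC=14 [depth=2]
Event 10 (EXEC): [IRQ1] PC=2: IRET -> resume IRQ0 at PC=0 (depth now 1) [depth=1]
Event 11 (EXEC): [IRQ0] PC=0: INC 1 -> ACC=15 [depth=1]
Event 12 (EXEC): [IRQ0] PC=1: IRET -> resume MAIN at PC=1 (depth now 0) [depth=0]
Event 13 (EXEC): [MAIN] PC=1: DEC 3 -> ACC=12 [depth=0]
Event 14 (EXEC): [MAIN] PC=2: INC 5 -> ACC=17 [depth=0]
Event 15 (EXEC): [MAIN] PC=3: HALT [depth=0]
Max depth observed: 2

Answer: 2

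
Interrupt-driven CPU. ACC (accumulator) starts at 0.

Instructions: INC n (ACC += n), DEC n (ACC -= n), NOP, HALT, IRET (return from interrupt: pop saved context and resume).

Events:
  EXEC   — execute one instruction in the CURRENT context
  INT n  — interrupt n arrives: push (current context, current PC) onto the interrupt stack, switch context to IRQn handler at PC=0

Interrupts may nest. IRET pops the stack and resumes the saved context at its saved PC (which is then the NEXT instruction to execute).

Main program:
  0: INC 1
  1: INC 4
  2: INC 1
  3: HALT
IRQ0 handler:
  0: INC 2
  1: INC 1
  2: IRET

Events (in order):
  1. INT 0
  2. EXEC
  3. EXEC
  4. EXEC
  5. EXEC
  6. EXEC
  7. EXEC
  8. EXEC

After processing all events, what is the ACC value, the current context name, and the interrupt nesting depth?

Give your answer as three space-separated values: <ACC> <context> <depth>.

Answer: 9 MAIN 0

Derivation:
Event 1 (INT 0): INT 0 arrives: push (MAIN, PC=0), enter IRQ0 at PC=0 (depth now 1)
Event 2 (EXEC): [IRQ0] PC=0: INC 2 -> ACC=2
Event 3 (EXEC): [IRQ0] PC=1: INC 1 -> ACC=3
Event 4 (EXEC): [IRQ0] PC=2: IRET -> resume MAIN at PC=0 (depth now 0)
Event 5 (EXEC): [MAIN] PC=0: INC 1 -> ACC=4
Event 6 (EXEC): [MAIN] PC=1: INC 4 -> ACC=8
Event 7 (EXEC): [MAIN] PC=2: INC 1 -> ACC=9
Event 8 (EXEC): [MAIN] PC=3: HALT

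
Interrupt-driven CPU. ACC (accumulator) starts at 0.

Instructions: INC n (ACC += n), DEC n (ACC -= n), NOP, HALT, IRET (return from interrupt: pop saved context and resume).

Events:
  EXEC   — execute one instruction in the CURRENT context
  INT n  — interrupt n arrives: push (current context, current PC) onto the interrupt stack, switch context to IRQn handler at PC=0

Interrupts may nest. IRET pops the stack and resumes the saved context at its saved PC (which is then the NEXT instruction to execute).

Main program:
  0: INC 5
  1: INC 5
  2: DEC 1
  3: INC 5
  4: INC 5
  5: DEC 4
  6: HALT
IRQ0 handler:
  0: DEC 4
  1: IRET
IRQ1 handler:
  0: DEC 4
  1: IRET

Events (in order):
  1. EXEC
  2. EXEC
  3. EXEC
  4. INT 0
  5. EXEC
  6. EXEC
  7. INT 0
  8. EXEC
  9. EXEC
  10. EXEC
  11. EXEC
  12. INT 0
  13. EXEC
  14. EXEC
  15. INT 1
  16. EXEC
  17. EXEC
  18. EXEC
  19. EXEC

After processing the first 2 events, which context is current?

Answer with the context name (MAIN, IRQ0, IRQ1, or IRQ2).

Answer: MAIN

Derivation:
Event 1 (EXEC): [MAIN] PC=0: INC 5 -> ACC=5
Event 2 (EXEC): [MAIN] PC=1: INC 5 -> ACC=10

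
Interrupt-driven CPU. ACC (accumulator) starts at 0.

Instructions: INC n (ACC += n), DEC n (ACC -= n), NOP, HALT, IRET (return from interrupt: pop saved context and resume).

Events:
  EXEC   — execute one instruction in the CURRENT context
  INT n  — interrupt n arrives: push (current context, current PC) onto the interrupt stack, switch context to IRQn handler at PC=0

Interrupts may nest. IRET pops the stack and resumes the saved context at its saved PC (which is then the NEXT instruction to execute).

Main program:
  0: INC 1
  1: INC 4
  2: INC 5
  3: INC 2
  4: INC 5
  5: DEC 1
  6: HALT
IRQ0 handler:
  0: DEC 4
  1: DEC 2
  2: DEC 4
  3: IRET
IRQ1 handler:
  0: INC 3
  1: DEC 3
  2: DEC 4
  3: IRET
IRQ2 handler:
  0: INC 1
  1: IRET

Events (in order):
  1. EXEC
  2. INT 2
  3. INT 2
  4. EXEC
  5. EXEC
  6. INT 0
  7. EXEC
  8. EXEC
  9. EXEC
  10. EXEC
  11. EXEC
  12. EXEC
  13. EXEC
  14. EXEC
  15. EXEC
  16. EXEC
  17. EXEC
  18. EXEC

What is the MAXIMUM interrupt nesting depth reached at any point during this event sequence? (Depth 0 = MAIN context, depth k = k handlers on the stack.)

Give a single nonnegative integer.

Answer: 2

Derivation:
Event 1 (EXEC): [MAIN] PC=0: INC 1 -> ACC=1 [depth=0]
Event 2 (INT 2): INT 2 arrives: push (MAIN, PC=1), enter IRQ2 at PC=0 (depth now 1) [depth=1]
Event 3 (INT 2): INT 2 arrives: push (IRQ2, PC=0), enter IRQ2 at PC=0 (depth now 2) [depth=2]
Event 4 (EXEC): [IRQ2] PC=0: INC 1 -> ACC=2 [depth=2]
Event 5 (EXEC): [IRQ2] PC=1: IRET -> resume IRQ2 at PC=0 (depth now 1) [depth=1]
Event 6 (INT 0): INT 0 arrives: push (IRQ2, PC=0), enter IRQ0 at PC=0 (depth now 2) [depth=2]
Event 7 (EXEC): [IRQ0] PC=0: DEC 4 -> ACC=-2 [depth=2]
Event 8 (EXEC): [IRQ0] PC=1: DEC 2 -> ACC=-4 [depth=2]
Event 9 (EXEC): [IRQ0] PC=2: DEC 4 -> ACC=-8 [depth=2]
Event 10 (EXEC): [IRQ0] PC=3: IRET -> resume IRQ2 at PC=0 (depth now 1) [depth=1]
Event 11 (EXEC): [IRQ2] PC=0: INC 1 -> ACC=-7 [depth=1]
Event 12 (EXEC): [IRQ2] PC=1: IRET -> resume MAIN at PC=1 (depth now 0) [depth=0]
Event 13 (EXEC): [MAIN] PC=1: INC 4 -> ACC=-3 [depth=0]
Event 14 (EXEC): [MAIN] PC=2: INC 5 -> ACC=2 [depth=0]
Event 15 (EXEC): [MAIN] PC=3: INC 2 -> ACC=4 [depth=0]
Event 16 (EXEC): [MAIN] PC=4: INC 5 -> ACC=9 [depth=0]
Event 17 (EXEC): [MAIN] PC=5: DEC 1 -> ACC=8 [depth=0]
Event 18 (EXEC): [MAIN] PC=6: HALT [depth=0]
Max depth observed: 2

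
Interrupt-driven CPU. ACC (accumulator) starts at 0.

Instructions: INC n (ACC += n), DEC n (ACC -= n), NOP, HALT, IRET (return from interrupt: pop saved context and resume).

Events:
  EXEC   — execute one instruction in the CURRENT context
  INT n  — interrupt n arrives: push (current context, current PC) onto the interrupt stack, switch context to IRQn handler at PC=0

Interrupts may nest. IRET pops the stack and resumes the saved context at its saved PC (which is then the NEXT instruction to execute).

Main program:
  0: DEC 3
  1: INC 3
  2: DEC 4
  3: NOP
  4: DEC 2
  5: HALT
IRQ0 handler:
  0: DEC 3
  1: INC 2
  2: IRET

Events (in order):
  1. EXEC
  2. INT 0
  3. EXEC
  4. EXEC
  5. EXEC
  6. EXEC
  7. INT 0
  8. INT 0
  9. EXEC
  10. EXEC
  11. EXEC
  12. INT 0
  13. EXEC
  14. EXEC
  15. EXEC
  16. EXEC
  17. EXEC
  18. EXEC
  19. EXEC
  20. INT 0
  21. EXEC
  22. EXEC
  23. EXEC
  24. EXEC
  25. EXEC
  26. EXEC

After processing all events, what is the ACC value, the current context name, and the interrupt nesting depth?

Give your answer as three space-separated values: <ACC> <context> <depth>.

Answer: -11 MAIN 0

Derivation:
Event 1 (EXEC): [MAIN] PC=0: DEC 3 -> ACC=-3
Event 2 (INT 0): INT 0 arrives: push (MAIN, PC=1), enter IRQ0 at PC=0 (depth now 1)
Event 3 (EXEC): [IRQ0] PC=0: DEC 3 -> ACC=-6
Event 4 (EXEC): [IRQ0] PC=1: INC 2 -> ACC=-4
Event 5 (EXEC): [IRQ0] PC=2: IRET -> resume MAIN at PC=1 (depth now 0)
Event 6 (EXEC): [MAIN] PC=1: INC 3 -> ACC=-1
Event 7 (INT 0): INT 0 arrives: push (MAIN, PC=2), enter IRQ0 at PC=0 (depth now 1)
Event 8 (INT 0): INT 0 arrives: push (IRQ0, PC=0), enter IRQ0 at PC=0 (depth now 2)
Event 9 (EXEC): [IRQ0] PC=0: DEC 3 -> ACC=-4
Event 10 (EXEC): [IRQ0] PC=1: INC 2 -> ACC=-2
Event 11 (EXEC): [IRQ0] PC=2: IRET -> resume IRQ0 at PC=0 (depth now 1)
Event 12 (INT 0): INT 0 arrives: push (IRQ0, PC=0), enter IRQ0 at PC=0 (depth now 2)
Event 13 (EXEC): [IRQ0] PC=0: DEC 3 -> ACC=-5
Event 14 (EXEC): [IRQ0] PC=1: INC 2 -> ACC=-3
Event 15 (EXEC): [IRQ0] PC=2: IRET -> resume IRQ0 at PC=0 (depth now 1)
Event 16 (EXEC): [IRQ0] PC=0: DEC 3 -> ACC=-6
Event 17 (EXEC): [IRQ0] PC=1: INC 2 -> ACC=-4
Event 18 (EXEC): [IRQ0] PC=2: IRET -> resume MAIN at PC=2 (depth now 0)
Event 19 (EXEC): [MAIN] PC=2: DEC 4 -> ACC=-8
Event 20 (INT 0): INT 0 arrives: push (MAIN, PC=3), enter IRQ0 at PC=0 (depth now 1)
Event 21 (EXEC): [IRQ0] PC=0: DEC 3 -> ACC=-11
Event 22 (EXEC): [IRQ0] PC=1: INC 2 -> ACC=-9
Event 23 (EXEC): [IRQ0] PC=2: IRET -> resume MAIN at PC=3 (depth now 0)
Event 24 (EXEC): [MAIN] PC=3: NOP
Event 25 (EXEC): [MAIN] PC=4: DEC 2 -> ACC=-11
Event 26 (EXEC): [MAIN] PC=5: HALT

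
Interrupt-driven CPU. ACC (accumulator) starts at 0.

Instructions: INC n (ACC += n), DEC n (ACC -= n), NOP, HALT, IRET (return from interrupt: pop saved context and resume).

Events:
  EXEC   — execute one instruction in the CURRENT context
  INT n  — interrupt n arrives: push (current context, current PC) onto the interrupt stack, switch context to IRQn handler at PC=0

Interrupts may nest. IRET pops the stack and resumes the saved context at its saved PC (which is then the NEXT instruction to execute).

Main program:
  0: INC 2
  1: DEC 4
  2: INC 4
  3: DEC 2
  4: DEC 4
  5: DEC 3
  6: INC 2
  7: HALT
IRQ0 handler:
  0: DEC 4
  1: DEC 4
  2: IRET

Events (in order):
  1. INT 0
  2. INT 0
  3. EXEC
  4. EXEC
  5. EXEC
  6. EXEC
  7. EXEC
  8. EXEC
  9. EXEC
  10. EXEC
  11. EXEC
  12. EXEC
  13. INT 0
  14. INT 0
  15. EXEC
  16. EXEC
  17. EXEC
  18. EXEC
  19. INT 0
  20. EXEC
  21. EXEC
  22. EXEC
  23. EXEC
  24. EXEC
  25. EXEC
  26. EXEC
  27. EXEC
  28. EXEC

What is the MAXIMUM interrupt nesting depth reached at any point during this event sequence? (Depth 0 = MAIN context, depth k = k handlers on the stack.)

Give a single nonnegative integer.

Answer: 2

Derivation:
Event 1 (INT 0): INT 0 arrives: push (MAIN, PC=0), enter IRQ0 at PC=0 (depth now 1) [depth=1]
Event 2 (INT 0): INT 0 arrives: push (IRQ0, PC=0), enter IRQ0 at PC=0 (depth now 2) [depth=2]
Event 3 (EXEC): [IRQ0] PC=0: DEC 4 -> ACC=-4 [depth=2]
Event 4 (EXEC): [IRQ0] PC=1: DEC 4 -> ACC=-8 [depth=2]
Event 5 (EXEC): [IRQ0] PC=2: IRET -> resume IRQ0 at PC=0 (depth now 1) [depth=1]
Event 6 (EXEC): [IRQ0] PC=0: DEC 4 -> ACC=-12 [depth=1]
Event 7 (EXEC): [IRQ0] PC=1: DEC 4 -> ACC=-16 [depth=1]
Event 8 (EXEC): [IRQ0] PC=2: IRET -> resume MAIN at PC=0 (depth now 0) [depth=0]
Event 9 (EXEC): [MAIN] PC=0: INC 2 -> ACC=-14 [depth=0]
Event 10 (EXEC): [MAIN] PC=1: DEC 4 -> ACC=-18 [depth=0]
Event 11 (EXEC): [MAIN] PC=2: INC 4 -> ACC=-14 [depth=0]
Event 12 (EXEC): [MAIN] PC=3: DEC 2 -> ACC=-16 [depth=0]
Event 13 (INT 0): INT 0 arrives: push (MAIN, PC=4), enter IRQ0 at PC=0 (depth now 1) [depth=1]
Event 14 (INT 0): INT 0 arrives: push (IRQ0, PC=0), enter IRQ0 at PC=0 (depth now 2) [depth=2]
Event 15 (EXEC): [IRQ0] PC=0: DEC 4 -> ACC=-20 [depth=2]
Event 16 (EXEC): [IRQ0] PC=1: DEC 4 -> ACC=-24 [depth=2]
Event 17 (EXEC): [IRQ0] PC=2: IRET -> resume IRQ0 at PC=0 (depth now 1) [depth=1]
Event 18 (EXEC): [IRQ0] PC=0: DEC 4 -> ACC=-28 [depth=1]
Event 19 (INT 0): INT 0 arrives: push (IRQ0, PC=1), enter IRQ0 at PC=0 (depth now 2) [depth=2]
Event 20 (EXEC): [IRQ0] PC=0: DEC 4 -> ACC=-32 [depth=2]
Event 21 (EXEC): [IRQ0] PC=1: DEC 4 -> ACC=-36 [depth=2]
Event 22 (EXEC): [IRQ0] PC=2: IRET -> resume IRQ0 at PC=1 (depth now 1) [depth=1]
Event 23 (EXEC): [IRQ0] PC=1: DEC 4 -> ACC=-40 [depth=1]
Event 24 (EXEC): [IRQ0] PC=2: IRET -> resume MAIN at PC=4 (depth now 0) [depth=0]
Event 25 (EXEC): [MAIN] PC=4: DEC 4 -> ACC=-44 [depth=0]
Event 26 (EXEC): [MAIN] PC=5: DEC 3 -> ACC=-47 [depth=0]
Event 27 (EXEC): [MAIN] PC=6: INC 2 -> ACC=-45 [depth=0]
Event 28 (EXEC): [MAIN] PC=7: HALT [depth=0]
Max depth observed: 2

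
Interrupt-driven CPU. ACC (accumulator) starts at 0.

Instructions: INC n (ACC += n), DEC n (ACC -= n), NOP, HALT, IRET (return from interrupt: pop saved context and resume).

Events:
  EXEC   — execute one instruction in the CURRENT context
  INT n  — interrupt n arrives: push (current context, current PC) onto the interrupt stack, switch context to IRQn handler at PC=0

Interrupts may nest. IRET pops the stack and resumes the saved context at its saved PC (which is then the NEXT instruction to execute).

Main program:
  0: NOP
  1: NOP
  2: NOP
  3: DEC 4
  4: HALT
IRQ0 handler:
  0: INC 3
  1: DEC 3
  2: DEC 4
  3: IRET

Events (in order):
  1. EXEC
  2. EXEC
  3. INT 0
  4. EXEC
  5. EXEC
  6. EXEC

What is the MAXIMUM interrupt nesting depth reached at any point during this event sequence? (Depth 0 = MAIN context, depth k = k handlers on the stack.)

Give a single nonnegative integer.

Answer: 1

Derivation:
Event 1 (EXEC): [MAIN] PC=0: NOP [depth=0]
Event 2 (EXEC): [MAIN] PC=1: NOP [depth=0]
Event 3 (INT 0): INT 0 arrives: push (MAIN, PC=2), enter IRQ0 at PC=0 (depth now 1) [depth=1]
Event 4 (EXEC): [IRQ0] PC=0: INC 3 -> ACC=3 [depth=1]
Event 5 (EXEC): [IRQ0] PC=1: DEC 3 -> ACC=0 [depth=1]
Event 6 (EXEC): [IRQ0] PC=2: DEC 4 -> ACC=-4 [depth=1]
Max depth observed: 1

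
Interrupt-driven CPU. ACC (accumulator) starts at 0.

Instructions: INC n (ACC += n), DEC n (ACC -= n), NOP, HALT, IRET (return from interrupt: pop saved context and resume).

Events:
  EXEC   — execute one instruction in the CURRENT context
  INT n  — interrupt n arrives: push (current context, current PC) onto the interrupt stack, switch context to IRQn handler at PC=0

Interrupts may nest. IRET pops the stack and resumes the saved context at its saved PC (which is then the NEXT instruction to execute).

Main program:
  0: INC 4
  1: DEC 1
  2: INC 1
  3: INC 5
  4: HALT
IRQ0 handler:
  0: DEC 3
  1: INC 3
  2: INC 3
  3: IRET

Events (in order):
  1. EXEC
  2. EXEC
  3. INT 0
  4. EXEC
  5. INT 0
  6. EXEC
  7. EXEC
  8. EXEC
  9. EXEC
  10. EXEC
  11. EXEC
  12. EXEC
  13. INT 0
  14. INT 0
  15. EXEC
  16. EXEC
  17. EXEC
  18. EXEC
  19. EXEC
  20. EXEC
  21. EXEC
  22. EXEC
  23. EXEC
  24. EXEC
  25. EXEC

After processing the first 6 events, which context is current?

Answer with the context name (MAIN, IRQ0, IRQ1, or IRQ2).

Answer: IRQ0

Derivation:
Event 1 (EXEC): [MAIN] PC=0: INC 4 -> ACC=4
Event 2 (EXEC): [MAIN] PC=1: DEC 1 -> ACC=3
Event 3 (INT 0): INT 0 arrives: push (MAIN, PC=2), enter IRQ0 at PC=0 (depth now 1)
Event 4 (EXEC): [IRQ0] PC=0: DEC 3 -> ACC=0
Event 5 (INT 0): INT 0 arrives: push (IRQ0, PC=1), enter IRQ0 at PC=0 (depth now 2)
Event 6 (EXEC): [IRQ0] PC=0: DEC 3 -> ACC=-3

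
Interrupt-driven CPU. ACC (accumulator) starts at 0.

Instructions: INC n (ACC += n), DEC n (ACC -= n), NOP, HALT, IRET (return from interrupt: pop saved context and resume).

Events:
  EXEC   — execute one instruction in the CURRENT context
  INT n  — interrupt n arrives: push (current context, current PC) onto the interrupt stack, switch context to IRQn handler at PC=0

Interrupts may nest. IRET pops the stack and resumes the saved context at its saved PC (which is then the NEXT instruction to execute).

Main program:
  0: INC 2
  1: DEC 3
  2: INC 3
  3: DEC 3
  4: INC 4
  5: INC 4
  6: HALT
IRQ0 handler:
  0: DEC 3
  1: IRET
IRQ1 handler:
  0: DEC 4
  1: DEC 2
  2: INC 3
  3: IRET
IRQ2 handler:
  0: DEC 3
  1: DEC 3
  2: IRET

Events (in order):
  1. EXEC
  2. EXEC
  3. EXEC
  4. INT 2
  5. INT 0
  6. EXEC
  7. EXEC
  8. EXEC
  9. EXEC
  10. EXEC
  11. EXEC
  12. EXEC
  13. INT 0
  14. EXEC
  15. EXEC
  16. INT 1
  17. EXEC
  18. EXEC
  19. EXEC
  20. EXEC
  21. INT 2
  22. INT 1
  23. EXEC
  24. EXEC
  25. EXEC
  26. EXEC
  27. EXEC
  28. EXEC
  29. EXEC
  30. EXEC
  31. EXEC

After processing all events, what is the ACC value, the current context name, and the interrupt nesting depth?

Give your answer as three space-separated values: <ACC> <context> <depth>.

Event 1 (EXEC): [MAIN] PC=0: INC 2 -> ACC=2
Event 2 (EXEC): [MAIN] PC=1: DEC 3 -> ACC=-1
Event 3 (EXEC): [MAIN] PC=2: INC 3 -> ACC=2
Event 4 (INT 2): INT 2 arrives: push (MAIN, PC=3), enter IRQ2 at PC=0 (depth now 1)
Event 5 (INT 0): INT 0 arrives: push (IRQ2, PC=0), enter IRQ0 at PC=0 (depth now 2)
Event 6 (EXEC): [IRQ0] PC=0: DEC 3 -> ACC=-1
Event 7 (EXEC): [IRQ0] PC=1: IRET -> resume IRQ2 at PC=0 (depth now 1)
Event 8 (EXEC): [IRQ2] PC=0: DEC 3 -> ACC=-4
Event 9 (EXEC): [IRQ2] PC=1: DEC 3 -> ACC=-7
Event 10 (EXEC): [IRQ2] PC=2: IRET -> resume MAIN at PC=3 (depth now 0)
Event 11 (EXEC): [MAIN] PC=3: DEC 3 -> ACC=-10
Event 12 (EXEC): [MAIN] PC=4: INC 4 -> ACC=-6
Event 13 (INT 0): INT 0 arrives: push (MAIN, PC=5), enter IRQ0 at PC=0 (depth now 1)
Event 14 (EXEC): [IRQ0] PC=0: DEC 3 -> ACC=-9
Event 15 (EXEC): [IRQ0] PC=1: IRET -> resume MAIN at PC=5 (depth now 0)
Event 16 (INT 1): INT 1 arrives: push (MAIN, PC=5), enter IRQ1 at PC=0 (depth now 1)
Event 17 (EXEC): [IRQ1] PC=0: DEC 4 -> ACC=-13
Event 18 (EXEC): [IRQ1] PC=1: DEC 2 -> ACC=-15
Event 19 (EXEC): [IRQ1] PC=2: INC 3 -> ACC=-12
Event 20 (EXEC): [IRQ1] PC=3: IRET -> resume MAIN at PC=5 (depth now 0)
Event 21 (INT 2): INT 2 arrives: push (MAIN, PC=5), enter IRQ2 at PC=0 (depth now 1)
Event 22 (INT 1): INT 1 arrives: push (IRQ2, PC=0), enter IRQ1 at PC=0 (depth now 2)
Event 23 (EXEC): [IRQ1] PC=0: DEC 4 -> ACC=-16
Event 24 (EXEC): [IRQ1] PC=1: DEC 2 -> ACC=-18
Event 25 (EXEC): [IRQ1] PC=2: INC 3 -> ACC=-15
Event 26 (EXEC): [IRQ1] PC=3: IRET -> resume IRQ2 at PC=0 (depth now 1)
Event 27 (EXEC): [IRQ2] PC=0: DEC 3 -> ACC=-18
Event 28 (EXEC): [IRQ2] PC=1: DEC 3 -> ACC=-21
Event 29 (EXEC): [IRQ2] PC=2: IRET -> resume MAIN at PC=5 (depth now 0)
Event 30 (EXEC): [MAIN] PC=5: INC 4 -> ACC=-17
Event 31 (EXEC): [MAIN] PC=6: HALT

Answer: -17 MAIN 0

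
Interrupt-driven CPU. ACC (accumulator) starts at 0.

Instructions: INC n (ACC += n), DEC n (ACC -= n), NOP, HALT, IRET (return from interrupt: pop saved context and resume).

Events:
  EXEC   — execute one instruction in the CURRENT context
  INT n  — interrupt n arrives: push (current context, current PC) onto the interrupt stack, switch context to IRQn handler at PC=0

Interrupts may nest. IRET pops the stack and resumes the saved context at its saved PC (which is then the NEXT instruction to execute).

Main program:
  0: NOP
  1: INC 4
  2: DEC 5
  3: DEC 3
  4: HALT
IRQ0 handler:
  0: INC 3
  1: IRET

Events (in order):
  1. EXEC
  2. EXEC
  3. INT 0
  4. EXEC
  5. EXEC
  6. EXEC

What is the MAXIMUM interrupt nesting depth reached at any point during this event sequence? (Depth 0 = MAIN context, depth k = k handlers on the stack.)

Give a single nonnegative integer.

Answer: 1

Derivation:
Event 1 (EXEC): [MAIN] PC=0: NOP [depth=0]
Event 2 (EXEC): [MAIN] PC=1: INC 4 -> ACC=4 [depth=0]
Event 3 (INT 0): INT 0 arrives: push (MAIN, PC=2), enter IRQ0 at PC=0 (depth now 1) [depth=1]
Event 4 (EXEC): [IRQ0] PC=0: INC 3 -> ACC=7 [depth=1]
Event 5 (EXEC): [IRQ0] PC=1: IRET -> resume MAIN at PC=2 (depth now 0) [depth=0]
Event 6 (EXEC): [MAIN] PC=2: DEC 5 -> ACC=2 [depth=0]
Max depth observed: 1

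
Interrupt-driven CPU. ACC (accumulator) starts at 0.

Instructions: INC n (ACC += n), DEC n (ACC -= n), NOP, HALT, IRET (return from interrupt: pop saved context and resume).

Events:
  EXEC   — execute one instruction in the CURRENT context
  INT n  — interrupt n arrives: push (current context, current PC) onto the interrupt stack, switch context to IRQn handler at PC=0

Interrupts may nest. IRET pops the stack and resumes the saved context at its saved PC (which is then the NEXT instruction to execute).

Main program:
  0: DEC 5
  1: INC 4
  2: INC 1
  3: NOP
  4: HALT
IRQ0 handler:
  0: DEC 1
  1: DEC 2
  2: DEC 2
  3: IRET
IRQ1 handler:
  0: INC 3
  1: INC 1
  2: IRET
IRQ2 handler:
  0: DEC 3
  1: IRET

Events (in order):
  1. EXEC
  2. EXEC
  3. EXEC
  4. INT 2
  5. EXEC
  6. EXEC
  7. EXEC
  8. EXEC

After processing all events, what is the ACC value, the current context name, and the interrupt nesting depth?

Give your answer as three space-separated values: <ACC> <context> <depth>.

Answer: -3 MAIN 0

Derivation:
Event 1 (EXEC): [MAIN] PC=0: DEC 5 -> ACC=-5
Event 2 (EXEC): [MAIN] PC=1: INC 4 -> ACC=-1
Event 3 (EXEC): [MAIN] PC=2: INC 1 -> ACC=0
Event 4 (INT 2): INT 2 arrives: push (MAIN, PC=3), enter IRQ2 at PC=0 (depth now 1)
Event 5 (EXEC): [IRQ2] PC=0: DEC 3 -> ACC=-3
Event 6 (EXEC): [IRQ2] PC=1: IRET -> resume MAIN at PC=3 (depth now 0)
Event 7 (EXEC): [MAIN] PC=3: NOP
Event 8 (EXEC): [MAIN] PC=4: HALT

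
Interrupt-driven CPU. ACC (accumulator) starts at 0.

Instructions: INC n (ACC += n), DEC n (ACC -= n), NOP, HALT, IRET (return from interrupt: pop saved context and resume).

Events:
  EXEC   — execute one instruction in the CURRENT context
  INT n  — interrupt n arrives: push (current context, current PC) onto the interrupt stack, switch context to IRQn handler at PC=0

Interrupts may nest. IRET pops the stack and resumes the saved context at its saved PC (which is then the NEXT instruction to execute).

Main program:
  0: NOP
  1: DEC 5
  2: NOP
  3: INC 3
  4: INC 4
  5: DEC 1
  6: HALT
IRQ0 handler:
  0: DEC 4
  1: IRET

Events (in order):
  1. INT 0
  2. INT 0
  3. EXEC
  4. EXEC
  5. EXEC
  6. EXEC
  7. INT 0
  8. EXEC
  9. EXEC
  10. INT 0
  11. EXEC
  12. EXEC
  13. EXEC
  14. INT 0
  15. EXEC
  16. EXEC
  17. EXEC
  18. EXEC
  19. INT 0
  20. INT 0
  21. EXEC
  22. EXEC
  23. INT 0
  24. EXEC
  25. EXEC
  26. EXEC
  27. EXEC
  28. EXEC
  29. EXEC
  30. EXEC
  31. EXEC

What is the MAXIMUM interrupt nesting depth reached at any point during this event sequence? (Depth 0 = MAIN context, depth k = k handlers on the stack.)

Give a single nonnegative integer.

Answer: 2

Derivation:
Event 1 (INT 0): INT 0 arrives: push (MAIN, PC=0), enter IRQ0 at PC=0 (depth now 1) [depth=1]
Event 2 (INT 0): INT 0 arrives: push (IRQ0, PC=0), enter IRQ0 at PC=0 (depth now 2) [depth=2]
Event 3 (EXEC): [IRQ0] PC=0: DEC 4 -> ACC=-4 [depth=2]
Event 4 (EXEC): [IRQ0] PC=1: IRET -> resume IRQ0 at PC=0 (depth now 1) [depth=1]
Event 5 (EXEC): [IRQ0] PC=0: DEC 4 -> ACC=-8 [depth=1]
Event 6 (EXEC): [IRQ0] PC=1: IRET -> resume MAIN at PC=0 (depth now 0) [depth=0]
Event 7 (INT 0): INT 0 arrives: push (MAIN, PC=0), enter IRQ0 at PC=0 (depth now 1) [depth=1]
Event 8 (EXEC): [IRQ0] PC=0: DEC 4 -> ACC=-12 [depth=1]
Event 9 (EXEC): [IRQ0] PC=1: IRET -> resume MAIN at PC=0 (depth now 0) [depth=0]
Event 10 (INT 0): INT 0 arrives: push (MAIN, PC=0), enter IRQ0 at PC=0 (depth now 1) [depth=1]
Event 11 (EXEC): [IRQ0] PC=0: DEC 4 -> ACC=-16 [depth=1]
Event 12 (EXEC): [IRQ0] PC=1: IRET -> resume MAIN at PC=0 (depth now 0) [depth=0]
Event 13 (EXEC): [MAIN] PC=0: NOP [depth=0]
Event 14 (INT 0): INT 0 arrives: push (MAIN, PC=1), enter IRQ0 at PC=0 (depth now 1) [depth=1]
Event 15 (EXEC): [IRQ0] PC=0: DEC 4 -> ACC=-20 [depth=1]
Event 16 (EXEC): [IRQ0] PC=1: IRET -> resume MAIN at PC=1 (depth now 0) [depth=0]
Event 17 (EXEC): [MAIN] PC=1: DEC 5 -> ACC=-25 [depth=0]
Event 18 (EXEC): [MAIN] PC=2: NOP [depth=0]
Event 19 (INT 0): INT 0 arrives: push (MAIN, PC=3), enter IRQ0 at PC=0 (depth now 1) [depth=1]
Event 20 (INT 0): INT 0 arrives: push (IRQ0, PC=0), enter IRQ0 at PC=0 (depth now 2) [depth=2]
Event 21 (EXEC): [IRQ0] PC=0: DEC 4 -> ACC=-29 [depth=2]
Event 22 (EXEC): [IRQ0] PC=1: IRET -> resume IRQ0 at PC=0 (depth now 1) [depth=1]
Event 23 (INT 0): INT 0 arrives: push (IRQ0, PC=0), enter IRQ0 at PC=0 (depth now 2) [depth=2]
Event 24 (EXEC): [IRQ0] PC=0: DEC 4 -> ACC=-33 [depth=2]
Event 25 (EXEC): [IRQ0] PC=1: IRET -> resume IRQ0 at PC=0 (depth now 1) [depth=1]
Event 26 (EXEC): [IRQ0] PC=0: DEC 4 -> ACC=-37 [depth=1]
Event 27 (EXEC): [IRQ0] PC=1: IRET -> resume MAIN at PC=3 (depth now 0) [depth=0]
Event 28 (EXEC): [MAIN] PC=3: INC 3 -> ACC=-34 [depth=0]
Event 29 (EXEC): [MAIN] PC=4: INC 4 -> ACC=-30 [depth=0]
Event 30 (EXEC): [MAIN] PC=5: DEC 1 -> ACC=-31 [depth=0]
Event 31 (EXEC): [MAIN] PC=6: HALT [depth=0]
Max depth observed: 2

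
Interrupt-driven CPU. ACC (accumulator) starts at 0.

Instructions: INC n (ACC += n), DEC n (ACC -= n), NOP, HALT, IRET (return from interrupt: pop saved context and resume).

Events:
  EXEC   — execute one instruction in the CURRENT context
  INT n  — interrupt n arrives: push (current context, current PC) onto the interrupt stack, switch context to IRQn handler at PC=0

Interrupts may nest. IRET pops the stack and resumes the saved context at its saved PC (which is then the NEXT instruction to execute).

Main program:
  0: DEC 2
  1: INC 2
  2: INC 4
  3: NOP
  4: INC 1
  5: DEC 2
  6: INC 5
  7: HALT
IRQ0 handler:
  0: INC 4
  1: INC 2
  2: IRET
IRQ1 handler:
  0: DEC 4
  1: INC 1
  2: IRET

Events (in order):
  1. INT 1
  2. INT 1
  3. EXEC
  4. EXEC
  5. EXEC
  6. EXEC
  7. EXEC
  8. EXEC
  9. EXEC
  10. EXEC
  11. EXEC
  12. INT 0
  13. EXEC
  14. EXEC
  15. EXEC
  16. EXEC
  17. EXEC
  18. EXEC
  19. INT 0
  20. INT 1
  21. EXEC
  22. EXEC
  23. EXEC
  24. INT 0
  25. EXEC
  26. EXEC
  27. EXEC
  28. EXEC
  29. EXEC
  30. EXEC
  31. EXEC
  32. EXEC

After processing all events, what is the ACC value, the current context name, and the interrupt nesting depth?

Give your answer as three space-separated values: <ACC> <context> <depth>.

Answer: 17 MAIN 0

Derivation:
Event 1 (INT 1): INT 1 arrives: push (MAIN, PC=0), enter IRQ1 at PC=0 (depth now 1)
Event 2 (INT 1): INT 1 arrives: push (IRQ1, PC=0), enter IRQ1 at PC=0 (depth now 2)
Event 3 (EXEC): [IRQ1] PC=0: DEC 4 -> ACC=-4
Event 4 (EXEC): [IRQ1] PC=1: INC 1 -> ACC=-3
Event 5 (EXEC): [IRQ1] PC=2: IRET -> resume IRQ1 at PC=0 (depth now 1)
Event 6 (EXEC): [IRQ1] PC=0: DEC 4 -> ACC=-7
Event 7 (EXEC): [IRQ1] PC=1: INC 1 -> ACC=-6
Event 8 (EXEC): [IRQ1] PC=2: IRET -> resume MAIN at PC=0 (depth now 0)
Event 9 (EXEC): [MAIN] PC=0: DEC 2 -> ACC=-8
Event 10 (EXEC): [MAIN] PC=1: INC 2 -> ACC=-6
Event 11 (EXEC): [MAIN] PC=2: INC 4 -> ACC=-2
Event 12 (INT 0): INT 0 arrives: push (MAIN, PC=3), enter IRQ0 at PC=0 (depth now 1)
Event 13 (EXEC): [IRQ0] PC=0: INC 4 -> ACC=2
Event 14 (EXEC): [IRQ0] PC=1: INC 2 -> ACC=4
Event 15 (EXEC): [IRQ0] PC=2: IRET -> resume MAIN at PC=3 (depth now 0)
Event 16 (EXEC): [MAIN] PC=3: NOP
Event 17 (EXEC): [MAIN] PC=4: INC 1 -> ACC=5
Event 18 (EXEC): [MAIN] PC=5: DEC 2 -> ACC=3
Event 19 (INT 0): INT 0 arrives: push (MAIN, PC=6), enter IRQ0 at PC=0 (depth now 1)
Event 20 (INT 1): INT 1 arrives: push (IRQ0, PC=0), enter IRQ1 at PC=0 (depth now 2)
Event 21 (EXEC): [IRQ1] PC=0: DEC 4 -> ACC=-1
Event 22 (EXEC): [IRQ1] PC=1: INC 1 -> ACC=0
Event 23 (EXEC): [IRQ1] PC=2: IRET -> resume IRQ0 at PC=0 (depth now 1)
Event 24 (INT 0): INT 0 arrives: push (IRQ0, PC=0), enter IRQ0 at PC=0 (depth now 2)
Event 25 (EXEC): [IRQ0] PC=0: INC 4 -> ACC=4
Event 26 (EXEC): [IRQ0] PC=1: INC 2 -> ACC=6
Event 27 (EXEC): [IRQ0] PC=2: IRET -> resume IRQ0 at PC=0 (depth now 1)
Event 28 (EXEC): [IRQ0] PC=0: INC 4 -> ACC=10
Event 29 (EXEC): [IRQ0] PC=1: INC 2 -> ACC=12
Event 30 (EXEC): [IRQ0] PC=2: IRET -> resume MAIN at PC=6 (depth now 0)
Event 31 (EXEC): [MAIN] PC=6: INC 5 -> ACC=17
Event 32 (EXEC): [MAIN] PC=7: HALT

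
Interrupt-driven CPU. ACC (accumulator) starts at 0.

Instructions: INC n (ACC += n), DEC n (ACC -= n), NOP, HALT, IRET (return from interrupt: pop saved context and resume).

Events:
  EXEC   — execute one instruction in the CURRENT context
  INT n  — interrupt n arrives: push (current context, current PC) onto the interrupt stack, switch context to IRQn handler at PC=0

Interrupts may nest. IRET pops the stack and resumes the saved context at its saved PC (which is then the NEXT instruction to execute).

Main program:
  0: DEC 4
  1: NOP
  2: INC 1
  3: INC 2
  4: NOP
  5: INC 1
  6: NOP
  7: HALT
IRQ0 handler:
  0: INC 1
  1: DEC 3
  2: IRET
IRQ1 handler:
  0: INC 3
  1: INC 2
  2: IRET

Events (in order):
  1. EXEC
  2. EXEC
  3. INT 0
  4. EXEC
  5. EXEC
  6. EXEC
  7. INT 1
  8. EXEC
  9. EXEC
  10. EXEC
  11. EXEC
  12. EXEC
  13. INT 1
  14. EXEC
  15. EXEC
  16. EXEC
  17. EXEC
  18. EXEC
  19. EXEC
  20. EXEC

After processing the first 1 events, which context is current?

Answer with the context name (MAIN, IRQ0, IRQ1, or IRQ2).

Answer: MAIN

Derivation:
Event 1 (EXEC): [MAIN] PC=0: DEC 4 -> ACC=-4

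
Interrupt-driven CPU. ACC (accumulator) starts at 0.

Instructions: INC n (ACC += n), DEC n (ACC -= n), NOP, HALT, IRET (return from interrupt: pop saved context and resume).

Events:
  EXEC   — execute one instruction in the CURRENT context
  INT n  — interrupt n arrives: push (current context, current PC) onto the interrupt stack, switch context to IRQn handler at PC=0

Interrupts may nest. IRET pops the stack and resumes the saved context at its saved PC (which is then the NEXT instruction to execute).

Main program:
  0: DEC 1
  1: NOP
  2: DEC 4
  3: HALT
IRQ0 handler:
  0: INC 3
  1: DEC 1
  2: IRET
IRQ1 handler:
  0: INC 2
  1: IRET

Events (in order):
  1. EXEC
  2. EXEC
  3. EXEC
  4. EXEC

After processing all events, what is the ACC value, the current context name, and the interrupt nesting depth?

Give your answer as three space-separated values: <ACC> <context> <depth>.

Event 1 (EXEC): [MAIN] PC=0: DEC 1 -> ACC=-1
Event 2 (EXEC): [MAIN] PC=1: NOP
Event 3 (EXEC): [MAIN] PC=2: DEC 4 -> ACC=-5
Event 4 (EXEC): [MAIN] PC=3: HALT

Answer: -5 MAIN 0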